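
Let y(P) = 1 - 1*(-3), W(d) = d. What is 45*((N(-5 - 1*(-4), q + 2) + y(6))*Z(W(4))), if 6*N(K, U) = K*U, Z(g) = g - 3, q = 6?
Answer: 120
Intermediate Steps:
Z(g) = -3 + g
y(P) = 4 (y(P) = 1 + 3 = 4)
N(K, U) = K*U/6 (N(K, U) = (K*U)/6 = K*U/6)
45*((N(-5 - 1*(-4), q + 2) + y(6))*Z(W(4))) = 45*(((-5 - 1*(-4))*(6 + 2)/6 + 4)*(-3 + 4)) = 45*(((⅙)*(-5 + 4)*8 + 4)*1) = 45*(((⅙)*(-1)*8 + 4)*1) = 45*((-4/3 + 4)*1) = 45*((8/3)*1) = 45*(8/3) = 120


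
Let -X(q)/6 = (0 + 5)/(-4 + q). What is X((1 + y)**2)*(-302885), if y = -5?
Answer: 1514425/2 ≈ 7.5721e+5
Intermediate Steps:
X(q) = -30/(-4 + q) (X(q) = -6*(0 + 5)/(-4 + q) = -30/(-4 + q))
X((1 + y)**2)*(-302885) = -30/(-4 + (1 - 5)**2)*(-302885) = -30/(-4 + (-4)**2)*(-302885) = -30/(-4 + 16)*(-302885) = -30/12*(-302885) = -30*1/12*(-302885) = -5/2*(-302885) = 1514425/2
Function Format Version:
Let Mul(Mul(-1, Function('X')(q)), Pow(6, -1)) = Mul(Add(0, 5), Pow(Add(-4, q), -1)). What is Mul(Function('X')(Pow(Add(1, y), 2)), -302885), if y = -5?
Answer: Rational(1514425, 2) ≈ 7.5721e+5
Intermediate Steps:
Function('X')(q) = Mul(-30, Pow(Add(-4, q), -1)) (Function('X')(q) = Mul(-6, Mul(Add(0, 5), Pow(Add(-4, q), -1))) = Mul(-6, Mul(5, Pow(Add(-4, q), -1))) = Mul(-30, Pow(Add(-4, q), -1)))
Mul(Function('X')(Pow(Add(1, y), 2)), -302885) = Mul(Mul(-30, Pow(Add(-4, Pow(Add(1, -5), 2)), -1)), -302885) = Mul(Mul(-30, Pow(Add(-4, Pow(-4, 2)), -1)), -302885) = Mul(Mul(-30, Pow(Add(-4, 16), -1)), -302885) = Mul(Mul(-30, Pow(12, -1)), -302885) = Mul(Mul(-30, Rational(1, 12)), -302885) = Mul(Rational(-5, 2), -302885) = Rational(1514425, 2)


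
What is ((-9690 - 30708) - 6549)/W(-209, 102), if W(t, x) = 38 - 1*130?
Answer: 46947/92 ≈ 510.29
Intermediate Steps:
W(t, x) = -92 (W(t, x) = 38 - 130 = -92)
((-9690 - 30708) - 6549)/W(-209, 102) = ((-9690 - 30708) - 6549)/(-92) = (-40398 - 6549)*(-1/92) = -46947*(-1/92) = 46947/92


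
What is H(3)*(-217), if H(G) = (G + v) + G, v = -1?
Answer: -1085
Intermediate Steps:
H(G) = -1 + 2*G (H(G) = (G - 1) + G = (-1 + G) + G = -1 + 2*G)
H(3)*(-217) = (-1 + 2*3)*(-217) = (-1 + 6)*(-217) = 5*(-217) = -1085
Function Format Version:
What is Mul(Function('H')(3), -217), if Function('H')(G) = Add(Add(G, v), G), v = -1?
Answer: -1085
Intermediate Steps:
Function('H')(G) = Add(-1, Mul(2, G)) (Function('H')(G) = Add(Add(G, -1), G) = Add(Add(-1, G), G) = Add(-1, Mul(2, G)))
Mul(Function('H')(3), -217) = Mul(Add(-1, Mul(2, 3)), -217) = Mul(Add(-1, 6), -217) = Mul(5, -217) = -1085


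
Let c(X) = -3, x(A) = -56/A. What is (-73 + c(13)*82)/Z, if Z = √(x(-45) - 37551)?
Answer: 957*I*√8448695/1689739 ≈ 1.6462*I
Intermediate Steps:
Z = I*√8448695/15 (Z = √(-56/(-45) - 37551) = √(-56*(-1/45) - 37551) = √(56/45 - 37551) = √(-1689739/45) = I*√8448695/15 ≈ 193.78*I)
(-73 + c(13)*82)/Z = (-73 - 3*82)/((I*√8448695/15)) = (-73 - 246)*(-3*I*√8448695/1689739) = -(-957)*I*√8448695/1689739 = 957*I*√8448695/1689739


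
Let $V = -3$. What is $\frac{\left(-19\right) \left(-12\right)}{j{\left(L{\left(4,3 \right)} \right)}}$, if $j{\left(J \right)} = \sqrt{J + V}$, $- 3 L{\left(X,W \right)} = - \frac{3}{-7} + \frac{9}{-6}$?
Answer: $- \frac{228 i \sqrt{518}}{37} \approx - 140.25 i$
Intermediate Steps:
$L{\left(X,W \right)} = \frac{5}{14}$ ($L{\left(X,W \right)} = - \frac{- \frac{3}{-7} + \frac{9}{-6}}{3} = - \frac{\left(-3\right) \left(- \frac{1}{7}\right) + 9 \left(- \frac{1}{6}\right)}{3} = - \frac{\frac{3}{7} - \frac{3}{2}}{3} = \left(- \frac{1}{3}\right) \left(- \frac{15}{14}\right) = \frac{5}{14}$)
$j{\left(J \right)} = \sqrt{-3 + J}$ ($j{\left(J \right)} = \sqrt{J - 3} = \sqrt{-3 + J}$)
$\frac{\left(-19\right) \left(-12\right)}{j{\left(L{\left(4,3 \right)} \right)}} = \frac{\left(-19\right) \left(-12\right)}{\sqrt{-3 + \frac{5}{14}}} = \frac{228}{\sqrt{- \frac{37}{14}}} = \frac{228}{\frac{1}{14} i \sqrt{518}} = 228 \left(- \frac{i \sqrt{518}}{37}\right) = - \frac{228 i \sqrt{518}}{37}$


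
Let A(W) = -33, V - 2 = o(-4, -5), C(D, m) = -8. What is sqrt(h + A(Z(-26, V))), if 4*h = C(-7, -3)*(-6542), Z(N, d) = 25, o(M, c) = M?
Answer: sqrt(13051) ≈ 114.24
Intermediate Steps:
V = -2 (V = 2 - 4 = -2)
h = 13084 (h = (-8*(-6542))/4 = (1/4)*52336 = 13084)
sqrt(h + A(Z(-26, V))) = sqrt(13084 - 33) = sqrt(13051)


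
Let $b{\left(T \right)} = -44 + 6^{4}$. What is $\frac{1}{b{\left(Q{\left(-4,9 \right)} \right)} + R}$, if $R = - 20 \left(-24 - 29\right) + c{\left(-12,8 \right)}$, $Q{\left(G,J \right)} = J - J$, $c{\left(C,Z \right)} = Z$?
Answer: $\frac{1}{2320} \approx 0.00043103$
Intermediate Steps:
$Q{\left(G,J \right)} = 0$
$b{\left(T \right)} = 1252$ ($b{\left(T \right)} = -44 + 1296 = 1252$)
$R = 1068$ ($R = - 20 \left(-24 - 29\right) + 8 = \left(-20\right) \left(-53\right) + 8 = 1060 + 8 = 1068$)
$\frac{1}{b{\left(Q{\left(-4,9 \right)} \right)} + R} = \frac{1}{1252 + 1068} = \frac{1}{2320}$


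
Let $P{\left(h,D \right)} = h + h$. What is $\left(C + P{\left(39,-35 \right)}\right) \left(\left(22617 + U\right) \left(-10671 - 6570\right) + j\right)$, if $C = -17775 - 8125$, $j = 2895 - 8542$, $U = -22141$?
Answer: $212059637386$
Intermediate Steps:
$P{\left(h,D \right)} = 2 h$
$j = -5647$
$C = -25900$ ($C = -17775 - 8125 = -25900$)
$\left(C + P{\left(39,-35 \right)}\right) \left(\left(22617 + U\right) \left(-10671 - 6570\right) + j\right) = \left(-25900 + 2 \cdot 39\right) \left(\left(22617 - 22141\right) \left(-10671 - 6570\right) - 5647\right) = \left(-25900 + 78\right) \left(476 \left(-17241\right) - 5647\right) = - 25822 \left(-8206716 - 5647\right) = \left(-25822\right) \left(-8212363\right) = 212059637386$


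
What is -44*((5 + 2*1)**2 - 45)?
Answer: -176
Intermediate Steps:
-44*((5 + 2*1)**2 - 45) = -44*((5 + 2)**2 - 45) = -44*(7**2 - 45) = -44*(49 - 45) = -44*4 = -176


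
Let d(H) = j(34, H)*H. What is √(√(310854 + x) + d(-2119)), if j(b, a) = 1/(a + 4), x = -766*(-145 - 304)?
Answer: √(497965 + 994050*√163697)/705 ≈ 28.464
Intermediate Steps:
x = 343934 (x = -766*(-449) = 343934)
j(b, a) = 1/(4 + a)
d(H) = H/(4 + H)
√(√(310854 + x) + d(-2119)) = √(√(310854 + 343934) - 2119/(4 - 2119)) = √(√654788 - 2119/(-2115)) = √(2*√163697 - 2119*(-1/2115)) = √(2*√163697 + 2119/2115) = √(2119/2115 + 2*√163697)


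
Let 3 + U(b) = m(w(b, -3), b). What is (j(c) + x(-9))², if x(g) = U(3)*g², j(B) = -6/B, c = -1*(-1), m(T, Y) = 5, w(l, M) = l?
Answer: 24336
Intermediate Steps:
U(b) = 2 (U(b) = -3 + 5 = 2)
c = 1
x(g) = 2*g²
(j(c) + x(-9))² = (-6/1 + 2*(-9)²)² = (-6*1 + 2*81)² = (-6 + 162)² = 156² = 24336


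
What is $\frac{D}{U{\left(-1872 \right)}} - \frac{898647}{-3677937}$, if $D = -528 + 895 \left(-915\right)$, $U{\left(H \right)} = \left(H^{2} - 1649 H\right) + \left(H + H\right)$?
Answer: $\frac{322889079115}{2692073343024} \approx 0.11994$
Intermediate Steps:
$U{\left(H \right)} = H^{2} - 1647 H$ ($U{\left(H \right)} = \left(H^{2} - 1649 H\right) + 2 H = H^{2} - 1647 H$)
$D = -819453$ ($D = -528 - 818925 = -819453$)
$\frac{D}{U{\left(-1872 \right)}} - \frac{898647}{-3677937} = - \frac{819453}{\left(-1872\right) \left(-1647 - 1872\right)} - \frac{898647}{-3677937} = - \frac{819453}{\left(-1872\right) \left(-3519\right)} - - \frac{299549}{1225979} = - \frac{819453}{6587568} + \frac{299549}{1225979} = \left(-819453\right) \frac{1}{6587568} + \frac{299549}{1225979} = - \frac{273151}{2195856} + \frac{299549}{1225979} = \frac{322889079115}{2692073343024}$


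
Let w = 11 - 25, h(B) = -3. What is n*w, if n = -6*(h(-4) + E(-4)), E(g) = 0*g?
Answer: -252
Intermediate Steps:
E(g) = 0
n = 18 (n = -6*(-3 + 0) = -6*(-3) = 18)
w = -14
n*w = 18*(-14) = -252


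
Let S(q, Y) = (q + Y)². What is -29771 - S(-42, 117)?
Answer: -35396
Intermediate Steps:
S(q, Y) = (Y + q)²
-29771 - S(-42, 117) = -29771 - (117 - 42)² = -29771 - 1*75² = -29771 - 1*5625 = -29771 - 5625 = -35396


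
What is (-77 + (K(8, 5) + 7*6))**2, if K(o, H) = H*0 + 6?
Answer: 841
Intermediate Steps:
K(o, H) = 6 (K(o, H) = 0 + 6 = 6)
(-77 + (K(8, 5) + 7*6))**2 = (-77 + (6 + 7*6))**2 = (-77 + (6 + 42))**2 = (-77 + 48)**2 = (-29)**2 = 841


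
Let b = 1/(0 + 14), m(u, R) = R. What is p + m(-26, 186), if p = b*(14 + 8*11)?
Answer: 1353/7 ≈ 193.29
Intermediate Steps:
b = 1/14 ≈ 0.071429
p = 51/7 (p = (14 + 8*11)/14 = (14 + 88)/14 = (1/14)*102 = 51/7 ≈ 7.2857)
p + m(-26, 186) = 51/7 + 186 = 1353/7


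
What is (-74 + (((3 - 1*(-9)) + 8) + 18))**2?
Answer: 1296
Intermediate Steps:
(-74 + (((3 - 1*(-9)) + 8) + 18))**2 = (-74 + (((3 + 9) + 8) + 18))**2 = (-74 + ((12 + 8) + 18))**2 = (-74 + (20 + 18))**2 = (-74 + 38)**2 = (-36)**2 = 1296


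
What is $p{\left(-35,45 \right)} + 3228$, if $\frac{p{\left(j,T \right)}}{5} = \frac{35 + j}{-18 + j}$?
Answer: $3228$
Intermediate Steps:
$p{\left(j,T \right)} = \frac{5 \left(35 + j\right)}{-18 + j}$ ($p{\left(j,T \right)} = 5 \frac{35 + j}{-18 + j} = \frac{5 \left(35 + j\right)}{-18 + j}$)
$p{\left(-35,45 \right)} + 3228 = \frac{5 \left(35 - 35\right)}{-18 - 35} + 3228 = 5 \frac{1}{-53} \cdot 0 + 3228 = 5 \left(- \frac{1}{53}\right) 0 + 3228 = 0 + 3228 = 3228$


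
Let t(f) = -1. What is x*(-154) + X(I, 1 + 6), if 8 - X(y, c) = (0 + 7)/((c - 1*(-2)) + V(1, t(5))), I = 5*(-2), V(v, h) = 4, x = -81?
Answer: 162259/13 ≈ 12481.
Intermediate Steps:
I = -10
X(y, c) = 8 - 7/(6 + c) (X(y, c) = 8 - (0 + 7)/((c - 1*(-2)) + 4) = 8 - 7/((c + 2) + 4) = 8 - 7/((2 + c) + 4) = 8 - 7/(6 + c))
x*(-154) + X(I, 1 + 6) = -81*(-154) + (41 + 8*(1 + 6))/(6 + (1 + 6)) = 12474 + (41 + 8*7)/(6 + 7) = 12474 + (41 + 56)/13 = 12474 + (1/13)*97 = 12474 + 97/13 = 162259/13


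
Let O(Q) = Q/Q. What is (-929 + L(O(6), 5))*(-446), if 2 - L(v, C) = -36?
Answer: 397386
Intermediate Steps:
O(Q) = 1
L(v, C) = 38 (L(v, C) = 2 - 1*(-36) = 2 + 36 = 38)
(-929 + L(O(6), 5))*(-446) = (-929 + 38)*(-446) = -891*(-446) = 397386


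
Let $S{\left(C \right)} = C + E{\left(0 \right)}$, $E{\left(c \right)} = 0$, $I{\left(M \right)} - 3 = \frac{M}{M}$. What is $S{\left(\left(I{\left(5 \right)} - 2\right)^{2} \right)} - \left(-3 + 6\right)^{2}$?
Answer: $-5$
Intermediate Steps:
$I{\left(M \right)} = 4$ ($I{\left(M \right)} = 3 + \frac{M}{M} = 3 + 1 = 4$)
$S{\left(C \right)} = C$ ($S{\left(C \right)} = C + 0 = C$)
$S{\left(\left(I{\left(5 \right)} - 2\right)^{2} \right)} - \left(-3 + 6\right)^{2} = \left(4 - 2\right)^{2} - \left(-3 + 6\right)^{2} = 2^{2} - 3^{2} = 4 - 9 = -5$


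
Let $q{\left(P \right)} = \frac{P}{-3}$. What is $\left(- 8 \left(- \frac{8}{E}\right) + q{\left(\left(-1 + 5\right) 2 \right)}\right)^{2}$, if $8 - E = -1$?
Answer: $\frac{1600}{81} \approx 19.753$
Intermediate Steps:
$E = 9$ ($E = 8 - -1 = 8 + 1 = 9$)
$q{\left(P \right)} = - \frac{P}{3}$ ($q{\left(P \right)} = P \left(- \frac{1}{3}\right) = - \frac{P}{3}$)
$\left(- 8 \left(- \frac{8}{E}\right) + q{\left(\left(-1 + 5\right) 2 \right)}\right)^{2} = \left(- 8 \left(- \frac{8}{9}\right) - \frac{\left(-1 + 5\right) 2}{3}\right)^{2} = \left(- 8 \left(\left(-8\right) \frac{1}{9}\right) - \frac{4 \cdot 2}{3}\right)^{2} = \left(\left(-8\right) \left(- \frac{8}{9}\right) - \frac{8}{3}\right)^{2} = \left(\frac{64}{9} - \frac{8}{3}\right)^{2} = \left(\frac{40}{9}\right)^{2} = \frac{1600}{81}$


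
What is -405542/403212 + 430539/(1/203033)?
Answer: 17623111238605151/201606 ≈ 8.7414e+10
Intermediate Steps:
-405542/403212 + 430539/(1/203033) = -405542*1/403212 + 430539/(1/203033) = -202771/201606 + 430539*203033 = -202771/201606 + 87413624787 = 17623111238605151/201606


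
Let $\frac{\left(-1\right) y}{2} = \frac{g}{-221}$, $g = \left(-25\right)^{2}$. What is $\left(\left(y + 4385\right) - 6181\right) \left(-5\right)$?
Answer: $\frac{1978330}{221} \approx 8951.7$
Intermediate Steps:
$g = 625$
$y = \frac{1250}{221}$ ($y = - 2 \frac{625}{-221} = - 2 \cdot 625 \left(- \frac{1}{221}\right) = \left(-2\right) \left(- \frac{625}{221}\right) = \frac{1250}{221} \approx 5.6561$)
$\left(\left(y + 4385\right) - 6181\right) \left(-5\right) = \left(\left(\frac{1250}{221} + 4385\right) - 6181\right) \left(-5\right) = \left(\frac{970335}{221} - 6181\right) \left(-5\right) = \left(- \frac{395666}{221}\right) \left(-5\right) = \frac{1978330}{221}$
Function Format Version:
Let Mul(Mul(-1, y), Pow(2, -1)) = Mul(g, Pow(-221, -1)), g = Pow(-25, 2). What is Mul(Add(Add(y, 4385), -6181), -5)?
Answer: Rational(1978330, 221) ≈ 8951.7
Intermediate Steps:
g = 625
y = Rational(1250, 221) (y = Mul(-2, Mul(625, Pow(-221, -1))) = Mul(-2, Mul(625, Rational(-1, 221))) = Mul(-2, Rational(-625, 221)) = Rational(1250, 221) ≈ 5.6561)
Mul(Add(Add(y, 4385), -6181), -5) = Mul(Add(Add(Rational(1250, 221), 4385), -6181), -5) = Mul(Add(Rational(970335, 221), -6181), -5) = Mul(Rational(-395666, 221), -5) = Rational(1978330, 221)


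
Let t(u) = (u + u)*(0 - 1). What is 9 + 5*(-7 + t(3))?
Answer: -56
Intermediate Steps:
t(u) = -2*u (t(u) = (2*u)*(-1) = -2*u)
9 + 5*(-7 + t(3)) = 9 + 5*(-7 - 2*3) = 9 + 5*(-7 - 6) = 9 + 5*(-13) = 9 - 65 = -56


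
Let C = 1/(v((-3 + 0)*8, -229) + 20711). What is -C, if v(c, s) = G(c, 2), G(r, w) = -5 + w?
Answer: -1/20708 ≈ -4.8291e-5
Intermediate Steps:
v(c, s) = -3 (v(c, s) = -5 + 2 = -3)
C = 1/20708 (C = 1/(-3 + 20711) = 1/20708 ≈ 4.8291e-5)
-C = -1*1/20708 = -1/20708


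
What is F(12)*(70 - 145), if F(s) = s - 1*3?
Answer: -675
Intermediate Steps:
F(s) = -3 + s (F(s) = s - 3 = -3 + s)
F(12)*(70 - 145) = (-3 + 12)*(70 - 145) = 9*(-75) = -675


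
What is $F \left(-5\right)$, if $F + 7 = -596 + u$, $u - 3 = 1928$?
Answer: $-6640$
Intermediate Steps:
$u = 1931$ ($u = 3 + 1928 = 1931$)
$F = 1328$ ($F = -7 + \left(-596 + 1931\right) = -7 + 1335 = 1328$)
$F \left(-5\right) = 1328 \left(-5\right) = -6640$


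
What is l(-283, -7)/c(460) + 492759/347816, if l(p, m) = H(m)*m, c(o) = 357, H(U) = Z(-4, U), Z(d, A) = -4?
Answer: 26521973/17738616 ≈ 1.4952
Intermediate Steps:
H(U) = -4
l(p, m) = -4*m
l(-283, -7)/c(460) + 492759/347816 = -4*(-7)/357 + 492759/347816 = 28*(1/357) + 492759*(1/347816) = 4/51 + 492759/347816 = 26521973/17738616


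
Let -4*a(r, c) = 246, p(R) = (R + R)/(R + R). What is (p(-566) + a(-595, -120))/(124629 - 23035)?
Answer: -121/203188 ≈ -0.00059551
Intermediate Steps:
p(R) = 1 (p(R) = (2*R)/((2*R)) = (2*R)*(1/(2*R)) = 1)
a(r, c) = -123/2 (a(r, c) = -¼*246 = -123/2)
(p(-566) + a(-595, -120))/(124629 - 23035) = (1 - 123/2)/(124629 - 23035) = -121/2/101594 = -121/2*1/101594 = -121/203188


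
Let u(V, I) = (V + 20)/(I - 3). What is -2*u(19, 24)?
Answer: -26/7 ≈ -3.7143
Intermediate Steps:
u(V, I) = (20 + V)/(-3 + I)
-2*u(19, 24) = -2*(20 + 19)/(-3 + 24) = -2*39/21 = -2*13/7 = -26/7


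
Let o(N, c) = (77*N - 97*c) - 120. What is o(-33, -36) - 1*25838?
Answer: -25007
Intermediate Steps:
o(N, c) = -120 - 97*c + 77*N (o(N, c) = (-97*c + 77*N) - 120 = -120 - 97*c + 77*N)
o(-33, -36) - 1*25838 = (-120 - 97*(-36) + 77*(-33)) - 1*25838 = (-120 + 3492 - 2541) - 25838 = 831 - 25838 = -25007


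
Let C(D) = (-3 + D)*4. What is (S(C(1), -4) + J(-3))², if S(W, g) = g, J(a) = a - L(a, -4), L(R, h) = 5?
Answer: 144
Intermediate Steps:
C(D) = -12 + 4*D
J(a) = -5 + a (J(a) = a - 1*5 = a - 5 = -5 + a)
(S(C(1), -4) + J(-3))² = (-4 + (-5 - 3))² = (-4 - 8)² = (-12)² = 144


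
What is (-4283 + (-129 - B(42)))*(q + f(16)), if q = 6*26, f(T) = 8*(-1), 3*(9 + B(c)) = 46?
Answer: -1961740/3 ≈ -6.5391e+5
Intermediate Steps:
B(c) = 19/3 (B(c) = -9 + (⅓)*46 = -9 + 46/3 = 19/3)
f(T) = -8
q = 156
(-4283 + (-129 - B(42)))*(q + f(16)) = (-4283 + (-129 - 1*19/3))*(156 - 8) = (-4283 + (-129 - 19/3))*148 = (-4283 - 406/3)*148 = -13255/3*148 = -1961740/3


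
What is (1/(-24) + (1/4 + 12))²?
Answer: 85849/576 ≈ 149.04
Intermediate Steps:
(1/(-24) + (1/4 + 12))² = (-1/24 + (¼ + 12))² = (-1/24 + 49/4)² = (293/24)² = 85849/576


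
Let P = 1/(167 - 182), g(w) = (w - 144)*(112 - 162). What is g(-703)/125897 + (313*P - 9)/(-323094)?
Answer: 102650932678/305074239885 ≈ 0.33648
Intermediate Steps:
g(w) = 7200 - 50*w (g(w) = (-144 + w)*(-50) = 7200 - 50*w)
P = -1/15 (P = 1/(-15) = -1/15 ≈ -0.066667)
g(-703)/125897 + (313*P - 9)/(-323094) = (7200 - 50*(-703))/125897 + (313*(-1/15) - 9)/(-323094) = (7200 + 35150)*(1/125897) + (-313/15 - 9)*(-1/323094) = 42350*(1/125897) - 448/15*(-1/323094) = 42350/125897 + 224/2423205 = 102650932678/305074239885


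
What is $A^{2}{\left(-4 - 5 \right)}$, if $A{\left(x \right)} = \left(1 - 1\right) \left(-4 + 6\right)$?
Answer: $0$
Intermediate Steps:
$A{\left(x \right)} = 0$ ($A{\left(x \right)} = 0 \cdot 2 = 0$)
$A^{2}{\left(-4 - 5 \right)} = 0^{2} = 0$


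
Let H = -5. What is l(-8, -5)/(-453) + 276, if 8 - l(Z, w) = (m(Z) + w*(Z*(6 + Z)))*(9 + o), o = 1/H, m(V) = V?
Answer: 207076/755 ≈ 274.27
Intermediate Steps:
o = -1/5 (o = 1/(-5) = 1*(-1/5) = -1/5 ≈ -0.20000)
l(Z, w) = 8 - 44*Z/5 - 44*Z*w*(6 + Z)/5 (l(Z, w) = 8 - (Z + w*(Z*(6 + Z)))*(9 - 1/5) = 8 - (Z + Z*w*(6 + Z))*44/5 = 8 - (44*Z/5 + 44*Z*w*(6 + Z)/5) = 8 + (-44*Z/5 - 44*Z*w*(6 + Z)/5) = 8 - 44*Z/5 - 44*Z*w*(6 + Z)/5)
l(-8, -5)/(-453) + 276 = (8 - 44/5*(-8) - 264/5*(-8)*(-5) - 44/5*(-5)*(-8)**2)/(-453) + 276 = (8 + 352/5 - 2112 - 44/5*(-5)*64)*(-1/453) + 276 = (8 + 352/5 - 2112 + 2816)*(-1/453) + 276 = (3912/5)*(-1/453) + 276 = -1304/755 + 276 = 207076/755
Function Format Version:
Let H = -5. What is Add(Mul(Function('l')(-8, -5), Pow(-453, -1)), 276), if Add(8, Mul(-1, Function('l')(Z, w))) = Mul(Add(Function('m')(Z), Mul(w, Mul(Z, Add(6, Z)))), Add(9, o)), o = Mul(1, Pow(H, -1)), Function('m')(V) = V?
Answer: Rational(207076, 755) ≈ 274.27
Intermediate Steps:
o = Rational(-1, 5) (o = Mul(1, Pow(-5, -1)) = Mul(1, Rational(-1, 5)) = Rational(-1, 5) ≈ -0.20000)
Function('l')(Z, w) = Add(8, Mul(Rational(-44, 5), Z), Mul(Rational(-44, 5), Z, w, Add(6, Z))) (Function('l')(Z, w) = Add(8, Mul(-1, Mul(Add(Z, Mul(w, Mul(Z, Add(6, Z)))), Add(9, Rational(-1, 5))))) = Add(8, Mul(-1, Mul(Add(Z, Mul(Z, w, Add(6, Z))), Rational(44, 5)))) = Add(8, Mul(-1, Add(Mul(Rational(44, 5), Z), Mul(Rational(44, 5), Z, w, Add(6, Z))))) = Add(8, Add(Mul(Rational(-44, 5), Z), Mul(Rational(-44, 5), Z, w, Add(6, Z)))) = Add(8, Mul(Rational(-44, 5), Z), Mul(Rational(-44, 5), Z, w, Add(6, Z))))
Add(Mul(Function('l')(-8, -5), Pow(-453, -1)), 276) = Add(Mul(Add(8, Mul(Rational(-44, 5), -8), Mul(Rational(-264, 5), -8, -5), Mul(Rational(-44, 5), -5, Pow(-8, 2))), Pow(-453, -1)), 276) = Add(Mul(Add(8, Rational(352, 5), -2112, Mul(Rational(-44, 5), -5, 64)), Rational(-1, 453)), 276) = Add(Mul(Add(8, Rational(352, 5), -2112, 2816), Rational(-1, 453)), 276) = Add(Mul(Rational(3912, 5), Rational(-1, 453)), 276) = Add(Rational(-1304, 755), 276) = Rational(207076, 755)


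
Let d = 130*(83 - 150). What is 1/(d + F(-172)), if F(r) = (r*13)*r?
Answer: 1/375882 ≈ 2.6604e-6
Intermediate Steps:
F(r) = 13*r**2 (F(r) = (13*r)*r = 13*r**2)
d = -8710 (d = 130*(-67) = -8710)
1/(d + F(-172)) = 1/(-8710 + 13*(-172)**2) = 1/(-8710 + 13*29584) = 1/(-8710 + 384592) = 1/375882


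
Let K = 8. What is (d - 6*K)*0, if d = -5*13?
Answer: 0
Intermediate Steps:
d = -65
(d - 6*K)*0 = (-65 - 6*8)*0 = (-65 - 48)*0 = -113*0 = 0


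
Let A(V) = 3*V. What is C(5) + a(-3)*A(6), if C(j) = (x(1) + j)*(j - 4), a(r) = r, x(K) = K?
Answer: -48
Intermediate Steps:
C(j) = (1 + j)*(-4 + j) (C(j) = (1 + j)*(j - 4) = (1 + j)*(-4 + j))
C(5) + a(-3)*A(6) = (-4 + 5**2 - 3*5) - 9*6 = (-4 + 25 - 15) - 3*18 = 6 - 54 = -48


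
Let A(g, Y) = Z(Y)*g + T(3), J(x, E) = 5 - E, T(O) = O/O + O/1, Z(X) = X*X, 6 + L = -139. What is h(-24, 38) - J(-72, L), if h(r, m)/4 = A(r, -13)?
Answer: -16358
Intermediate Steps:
L = -145 (L = -6 - 139 = -145)
Z(X) = X²
T(O) = 1 + O (T(O) = 1 + O*1 = 1 + O)
A(g, Y) = 4 + g*Y² (A(g, Y) = Y²*g + (1 + 3) = g*Y² + 4 = 4 + g*Y²)
h(r, m) = 16 + 676*r (h(r, m) = 4*(4 + r*(-13)²) = 4*(4 + r*169) = 4*(4 + 169*r) = 16 + 676*r)
h(-24, 38) - J(-72, L) = (16 + 676*(-24)) - (5 - 1*(-145)) = (16 - 16224) - (5 + 145) = -16208 - 1*150 = -16208 - 150 = -16358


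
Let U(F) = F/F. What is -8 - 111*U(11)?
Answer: -119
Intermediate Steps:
U(F) = 1
-8 - 111*U(11) = -8 - 111*1 = -8 - 111 = -119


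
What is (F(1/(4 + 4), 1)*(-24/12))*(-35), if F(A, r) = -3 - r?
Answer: -280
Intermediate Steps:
(F(1/(4 + 4), 1)*(-24/12))*(-35) = ((-3 - 1*1)*(-24/12))*(-35) = ((-3 - 1)*(-24*1/12))*(-35) = -4*(-2)*(-35) = 8*(-35) = -280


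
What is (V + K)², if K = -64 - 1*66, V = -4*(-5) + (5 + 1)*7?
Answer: 4624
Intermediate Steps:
V = 62 (V = 20 + 6*7 = 20 + 42 = 62)
K = -130 (K = -64 - 66 = -130)
(V + K)² = (62 - 130)² = (-68)² = 4624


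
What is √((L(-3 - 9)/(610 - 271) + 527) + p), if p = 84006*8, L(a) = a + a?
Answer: √8588109271/113 ≈ 820.11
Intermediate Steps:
L(a) = 2*a
p = 672048
√((L(-3 - 9)/(610 - 271) + 527) + p) = √(((2*(-3 - 9))/(610 - 271) + 527) + 672048) = √(((2*(-12))/339 + 527) + 672048) = √(((1/339)*(-24) + 527) + 672048) = √((-8/113 + 527) + 672048) = √(59543/113 + 672048) = √(76000967/113) = √8588109271/113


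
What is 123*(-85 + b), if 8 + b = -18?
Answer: -13653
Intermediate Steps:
b = -26 (b = -8 - 18 = -26)
123*(-85 + b) = 123*(-85 - 26) = 123*(-111) = -13653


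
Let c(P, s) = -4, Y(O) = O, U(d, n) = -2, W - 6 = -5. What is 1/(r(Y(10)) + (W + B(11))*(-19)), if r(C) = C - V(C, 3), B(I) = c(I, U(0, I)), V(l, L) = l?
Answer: 1/57 ≈ 0.017544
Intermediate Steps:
W = 1 (W = 6 - 5 = 1)
B(I) = -4
r(C) = 0 (r(C) = C - C = 0)
1/(r(Y(10)) + (W + B(11))*(-19)) = 1/(0 + (1 - 4)*(-19)) = 1/(0 - 3*(-19)) = 1/(0 + 57) = 1/57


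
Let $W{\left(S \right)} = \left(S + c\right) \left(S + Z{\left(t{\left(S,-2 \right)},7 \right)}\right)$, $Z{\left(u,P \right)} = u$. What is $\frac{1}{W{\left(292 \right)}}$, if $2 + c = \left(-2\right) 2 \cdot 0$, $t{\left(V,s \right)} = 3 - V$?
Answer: $\frac{1}{870} \approx 0.0011494$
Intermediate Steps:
$c = -2$ ($c = -2 + \left(-2\right) 2 \cdot 0 = -2 - 0 = -2 + 0 = -2$)
$W{\left(S \right)} = -6 + 3 S$ ($W{\left(S \right)} = \left(S - 2\right) \left(S - \left(-3 + S\right)\right) = \left(-2 + S\right) 3 = -6 + 3 S$)
$\frac{1}{W{\left(292 \right)}} = \frac{1}{-6 + 3 \cdot 292} = \frac{1}{-6 + 876} = \frac{1}{870}$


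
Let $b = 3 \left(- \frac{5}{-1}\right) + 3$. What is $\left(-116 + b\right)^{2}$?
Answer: $9604$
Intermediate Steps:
$b = 18$ ($b = 3 \left(\left(-5\right) \left(-1\right)\right) + 3 = 3 \cdot 5 + 3 = 15 + 3 = 18$)
$\left(-116 + b\right)^{2} = \left(-116 + 18\right)^{2} = \left(-98\right)^{2} = 9604$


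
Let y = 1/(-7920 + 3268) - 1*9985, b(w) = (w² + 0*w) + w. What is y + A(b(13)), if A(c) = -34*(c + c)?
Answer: -104023373/4652 ≈ -22361.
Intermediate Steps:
b(w) = w + w² (b(w) = (w² + 0) + w = w² + w = w + w²)
y = -46450221/4652 (y = 1/(-4652) - 9985 = -1/4652 - 9985 = -46450221/4652 ≈ -9985.0)
A(c) = -68*c
y + A(b(13)) = -46450221/4652 - 884*(1 + 13) = -46450221/4652 - 884*14 = -46450221/4652 - 68*182 = -46450221/4652 - 12376 = -104023373/4652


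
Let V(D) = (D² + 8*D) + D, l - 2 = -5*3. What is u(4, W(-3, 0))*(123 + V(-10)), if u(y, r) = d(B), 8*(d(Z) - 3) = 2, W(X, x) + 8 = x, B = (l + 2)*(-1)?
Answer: 1729/4 ≈ 432.25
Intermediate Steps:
l = -13 (l = 2 - 5*3 = 2 - 15 = -13)
B = 11 (B = (-13 + 2)*(-1) = -11*(-1) = 11)
V(D) = D² + 9*D
W(X, x) = -8 + x
d(Z) = 13/4 (d(Z) = 3 + (⅛)*2 = 3 + ¼ = 13/4)
u(y, r) = 13/4
u(4, W(-3, 0))*(123 + V(-10)) = 13*(123 - 10*(9 - 10))/4 = 13*(123 - 10*(-1))/4 = 13*(123 + 10)/4 = (13/4)*133 = 1729/4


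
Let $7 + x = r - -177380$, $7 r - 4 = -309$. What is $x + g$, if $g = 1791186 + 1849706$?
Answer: $\frac{26727550}{7} \approx 3.8182 \cdot 10^{6}$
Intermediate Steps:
$r = - \frac{305}{7}$ ($r = \frac{4}{7} + \frac{1}{7} \left(-309\right) = \frac{4}{7} - \frac{309}{7} = - \frac{305}{7} \approx -43.571$)
$g = 3640892$
$x = \frac{1241306}{7}$ ($x = -7 - - \frac{1241355}{7} = -7 + \left(- \frac{305}{7} + 177380\right) = -7 + \frac{1241355}{7} = \frac{1241306}{7} \approx 1.7733 \cdot 10^{5}$)
$x + g = \frac{1241306}{7} + 3640892 = \frac{26727550}{7}$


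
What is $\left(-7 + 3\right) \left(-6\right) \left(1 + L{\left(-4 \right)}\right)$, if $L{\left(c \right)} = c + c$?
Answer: $-168$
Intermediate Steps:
$L{\left(c \right)} = 2 c$
$\left(-7 + 3\right) \left(-6\right) \left(1 + L{\left(-4 \right)}\right) = \left(-7 + 3\right) \left(-6\right) \left(1 + 2 \left(-4\right)\right) = \left(-4\right) \left(-6\right) \left(1 - 8\right) = 24 \left(-7\right) = -168$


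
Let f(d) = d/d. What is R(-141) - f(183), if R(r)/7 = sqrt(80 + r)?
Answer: -1 + 7*I*sqrt(61) ≈ -1.0 + 54.672*I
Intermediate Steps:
f(d) = 1
R(r) = 7*sqrt(80 + r)
R(-141) - f(183) = 7*sqrt(80 - 141) - 1*1 = 7*sqrt(-61) - 1 = 7*(I*sqrt(61)) - 1 = 7*I*sqrt(61) - 1 = -1 + 7*I*sqrt(61)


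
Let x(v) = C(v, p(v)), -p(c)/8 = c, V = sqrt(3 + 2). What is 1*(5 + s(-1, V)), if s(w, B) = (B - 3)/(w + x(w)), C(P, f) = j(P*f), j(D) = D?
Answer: 16/3 - sqrt(5)/9 ≈ 5.0849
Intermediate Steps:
V = sqrt(5) ≈ 2.2361
p(c) = -8*c
C(P, f) = P*f
x(v) = -8*v**2 (x(v) = v*(-8*v) = -8*v**2)
s(w, B) = (-3 + B)/(w - 8*w**2) (s(w, B) = (B - 3)/(w - 8*w**2) = (-3 + B)/(w - 8*w**2))
1*(5 + s(-1, V)) = 1*(5 + (-3 + sqrt(5))/((-1)*(1 - 8*(-1)))) = 1*(5 - (-3 + sqrt(5))/(1 + 8)) = 1*(5 - 1*(-3 + sqrt(5))/9) = 1*(5 - 1*1/9*(-3 + sqrt(5))) = 1*(5 + (1/3 - sqrt(5)/9)) = 1*(16/3 - sqrt(5)/9) = 16/3 - sqrt(5)/9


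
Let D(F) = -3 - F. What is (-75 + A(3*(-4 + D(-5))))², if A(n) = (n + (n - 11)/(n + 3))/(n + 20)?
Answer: 9928801/1764 ≈ 5628.6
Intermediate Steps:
A(n) = (n + (-11 + n)/(3 + n))/(20 + n)
(-75 + A(3*(-4 + D(-5))))² = (-75 + (-11 + (3*(-4 + (-3 - 1*(-5))))² + 4*(3*(-4 + (-3 - 1*(-5)))))/(60 + (3*(-4 + (-3 - 1*(-5))))² + 23*(3*(-4 + (-3 - 1*(-5))))))² = (-75 + (-11 + (3*(-4 + (-3 + 5)))² + 4*(3*(-4 + (-3 + 5))))/(60 + (3*(-4 + (-3 + 5)))² + 23*(3*(-4 + (-3 + 5)))))² = (-75 + (-11 + (3*(-4 + 2))² + 4*(3*(-4 + 2)))/(60 + (3*(-4 + 2))² + 23*(3*(-4 + 2))))² = (-75 + (-11 + (3*(-2))² + 4*(3*(-2)))/(60 + (3*(-2))² + 23*(3*(-2))))² = (-75 + (-11 + (-6)² + 4*(-6))/(60 + (-6)² + 23*(-6)))² = (-75 + (-11 + 36 - 24)/(60 + 36 - 138))² = (-75 + 1/(-42))² = (-75 - 1/42*1)² = (-75 - 1/42)² = (-3151/42)² = 9928801/1764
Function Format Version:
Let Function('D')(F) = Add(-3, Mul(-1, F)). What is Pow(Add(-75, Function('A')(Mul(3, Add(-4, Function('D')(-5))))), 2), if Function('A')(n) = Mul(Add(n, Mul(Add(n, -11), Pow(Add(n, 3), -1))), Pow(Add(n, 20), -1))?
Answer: Rational(9928801, 1764) ≈ 5628.6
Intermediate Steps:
Function('A')(n) = Mul(Pow(Add(20, n), -1), Add(n, Mul(Pow(Add(3, n), -1), Add(-11, n)))) (Function('A')(n) = Mul(Add(n, Mul(Add(-11, n), Pow(Add(3, n), -1))), Pow(Add(20, n), -1)) = Mul(Add(n, Mul(Pow(Add(3, n), -1), Add(-11, n))), Pow(Add(20, n), -1)) = Mul(Pow(Add(20, n), -1), Add(n, Mul(Pow(Add(3, n), -1), Add(-11, n)))))
Pow(Add(-75, Function('A')(Mul(3, Add(-4, Function('D')(-5))))), 2) = Pow(Add(-75, Mul(Pow(Add(60, Pow(Mul(3, Add(-4, Add(-3, Mul(-1, -5)))), 2), Mul(23, Mul(3, Add(-4, Add(-3, Mul(-1, -5)))))), -1), Add(-11, Pow(Mul(3, Add(-4, Add(-3, Mul(-1, -5)))), 2), Mul(4, Mul(3, Add(-4, Add(-3, Mul(-1, -5)))))))), 2) = Pow(Add(-75, Mul(Pow(Add(60, Pow(Mul(3, Add(-4, Add(-3, 5))), 2), Mul(23, Mul(3, Add(-4, Add(-3, 5))))), -1), Add(-11, Pow(Mul(3, Add(-4, Add(-3, 5))), 2), Mul(4, Mul(3, Add(-4, Add(-3, 5))))))), 2) = Pow(Add(-75, Mul(Pow(Add(60, Pow(Mul(3, Add(-4, 2)), 2), Mul(23, Mul(3, Add(-4, 2)))), -1), Add(-11, Pow(Mul(3, Add(-4, 2)), 2), Mul(4, Mul(3, Add(-4, 2)))))), 2) = Pow(Add(-75, Mul(Pow(Add(60, Pow(Mul(3, -2), 2), Mul(23, Mul(3, -2))), -1), Add(-11, Pow(Mul(3, -2), 2), Mul(4, Mul(3, -2))))), 2) = Pow(Add(-75, Mul(Pow(Add(60, Pow(-6, 2), Mul(23, -6)), -1), Add(-11, Pow(-6, 2), Mul(4, -6)))), 2) = Pow(Add(-75, Mul(Pow(Add(60, 36, -138), -1), Add(-11, 36, -24))), 2) = Pow(Add(-75, Mul(Pow(-42, -1), 1)), 2) = Pow(Add(-75, Mul(Rational(-1, 42), 1)), 2) = Pow(Add(-75, Rational(-1, 42)), 2) = Pow(Rational(-3151, 42), 2) = Rational(9928801, 1764)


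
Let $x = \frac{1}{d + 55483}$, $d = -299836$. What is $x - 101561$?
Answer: $- \frac{24816735034}{244353} \approx -1.0156 \cdot 10^{5}$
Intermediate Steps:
$x = - \frac{1}{244353}$ ($x = \frac{1}{-299836 + 55483} = \frac{1}{-244353} = - \frac{1}{244353} \approx -4.0924 \cdot 10^{-6}$)
$x - 101561 = - \frac{1}{244353} - 101561 = - \frac{24816735034}{244353}$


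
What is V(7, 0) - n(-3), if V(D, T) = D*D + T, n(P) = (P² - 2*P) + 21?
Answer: 13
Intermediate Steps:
n(P) = 21 + P² - 2*P
V(D, T) = T + D² (V(D, T) = D² + T = T + D²)
V(7, 0) - n(-3) = (0 + 7²) - (21 + (-3)² - 2*(-3)) = (0 + 49) - (21 + 9 + 6) = 49 - 1*36 = 49 - 36 = 13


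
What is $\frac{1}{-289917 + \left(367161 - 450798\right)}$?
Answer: $- \frac{1}{373554} \approx -2.677 \cdot 10^{-6}$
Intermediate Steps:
$\frac{1}{-289917 + \left(367161 - 450798\right)} = \frac{1}{-289917 - 83637} = \frac{1}{-373554} = - \frac{1}{373554}$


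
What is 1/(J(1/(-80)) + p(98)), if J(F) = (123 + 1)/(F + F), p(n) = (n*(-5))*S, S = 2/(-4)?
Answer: -1/4715 ≈ -0.00021209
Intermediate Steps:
S = -1/2 (S = 2*(-1/4) = -1/2 ≈ -0.50000)
p(n) = 5*n/2 (p(n) = (n*(-5))*(-1/2) = -5*n*(-1/2) = 5*n/2)
J(F) = 62/F (J(F) = 124/((2*F)) = 124*(1/(2*F)) = 62/F)
1/(J(1/(-80)) + p(98)) = 1/(62/(1/(-80)) + (5/2)*98) = 1/(62/(-1/80) + 245) = 1/(62*(-80) + 245) = 1/(-4960 + 245) = 1/(-4715) = -1/4715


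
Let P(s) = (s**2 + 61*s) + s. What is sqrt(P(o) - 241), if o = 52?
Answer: 11*sqrt(47) ≈ 75.412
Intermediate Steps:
P(s) = s**2 + 62*s
sqrt(P(o) - 241) = sqrt(52*(62 + 52) - 241) = sqrt(52*114 - 241) = sqrt(5928 - 241) = sqrt(5687) = 11*sqrt(47)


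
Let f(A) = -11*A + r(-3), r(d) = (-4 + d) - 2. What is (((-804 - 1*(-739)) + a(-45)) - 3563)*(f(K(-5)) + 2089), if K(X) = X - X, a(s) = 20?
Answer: -7504640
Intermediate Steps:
r(d) = -6 + d
K(X) = 0
f(A) = -9 - 11*A (f(A) = -11*A + (-6 - 3) = -11*A - 9 = -9 - 11*A)
(((-804 - 1*(-739)) + a(-45)) - 3563)*(f(K(-5)) + 2089) = (((-804 - 1*(-739)) + 20) - 3563)*((-9 - 11*0) + 2089) = (((-804 + 739) + 20) - 3563)*((-9 + 0) + 2089) = ((-65 + 20) - 3563)*(-9 + 2089) = (-45 - 3563)*2080 = -3608*2080 = -7504640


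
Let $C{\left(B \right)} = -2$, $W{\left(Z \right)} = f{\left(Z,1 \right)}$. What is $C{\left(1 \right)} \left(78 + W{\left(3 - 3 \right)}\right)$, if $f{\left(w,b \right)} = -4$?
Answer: $-148$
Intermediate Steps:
$W{\left(Z \right)} = -4$
$C{\left(1 \right)} \left(78 + W{\left(3 - 3 \right)}\right) = - 2 \left(78 - 4\right) = \left(-2\right) 74 = -148$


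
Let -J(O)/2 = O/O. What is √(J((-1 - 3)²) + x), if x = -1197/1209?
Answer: I*√485615/403 ≈ 1.7292*I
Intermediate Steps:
J(O) = -2 (J(O) = -2*O/O = -2*1 = -2)
x = -399/403 (x = -1197*1/1209 = -399/403 ≈ -0.99007)
√(J((-1 - 3)²) + x) = √(-2 - 399/403) = √(-1205/403) = I*√485615/403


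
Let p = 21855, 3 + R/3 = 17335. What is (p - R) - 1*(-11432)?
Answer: -18709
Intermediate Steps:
R = 51996 (R = -9 + 3*17335 = -9 + 52005 = 51996)
(p - R) - 1*(-11432) = (21855 - 1*51996) - 1*(-11432) = (21855 - 51996) + 11432 = -30141 + 11432 = -18709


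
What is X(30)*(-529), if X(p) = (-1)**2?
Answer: -529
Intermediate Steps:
X(p) = 1
X(30)*(-529) = 1*(-529) = -529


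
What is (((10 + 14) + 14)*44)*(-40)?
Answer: -66880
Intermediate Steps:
(((10 + 14) + 14)*44)*(-40) = ((24 + 14)*44)*(-40) = (38*44)*(-40) = 1672*(-40) = -66880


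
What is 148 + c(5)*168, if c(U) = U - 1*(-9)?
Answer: 2500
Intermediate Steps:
c(U) = 9 + U (c(U) = U + 9 = 9 + U)
148 + c(5)*168 = 148 + (9 + 5)*168 = 148 + 14*168 = 148 + 2352 = 2500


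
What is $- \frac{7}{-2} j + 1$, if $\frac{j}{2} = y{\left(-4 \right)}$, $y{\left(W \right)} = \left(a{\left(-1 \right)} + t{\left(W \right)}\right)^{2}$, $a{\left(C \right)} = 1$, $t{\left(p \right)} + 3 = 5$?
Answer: $64$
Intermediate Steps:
$t{\left(p \right)} = 2$ ($t{\left(p \right)} = -3 + 5 = 2$)
$y{\left(W \right)} = 9$ ($y{\left(W \right)} = \left(1 + 2\right)^{2} = 3^{2} = 9$)
$j = 18$ ($j = 2 \cdot 9 = 18$)
$- \frac{7}{-2} j + 1 = - \frac{7}{-2} \cdot 18 + 1 = \left(-7\right) \left(- \frac{1}{2}\right) 18 + 1 = \frac{7}{2} \cdot 18 + 1 = 63 + 1 = 64$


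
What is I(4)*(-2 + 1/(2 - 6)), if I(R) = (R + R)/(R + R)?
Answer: -9/4 ≈ -2.2500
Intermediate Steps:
I(R) = 1 (I(R) = (2*R)/((2*R)) = (2*R)*(1/(2*R)) = 1)
I(4)*(-2 + 1/(2 - 6)) = 1*(-2 + 1/(2 - 6)) = 1*(-2 + 1/(-4)) = 1*(-2 - ¼) = 1*(-9/4) = -9/4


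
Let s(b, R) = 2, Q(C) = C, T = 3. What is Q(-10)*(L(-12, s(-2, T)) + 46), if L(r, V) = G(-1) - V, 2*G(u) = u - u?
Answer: -440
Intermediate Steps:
G(u) = 0 (G(u) = (u - u)/2 = (½)*0 = 0)
L(r, V) = -V (L(r, V) = 0 - V = -V)
Q(-10)*(L(-12, s(-2, T)) + 46) = -10*(-1*2 + 46) = -10*(-2 + 46) = -10*44 = -440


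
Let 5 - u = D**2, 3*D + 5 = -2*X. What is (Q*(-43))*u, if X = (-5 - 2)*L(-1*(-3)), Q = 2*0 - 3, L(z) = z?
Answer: -56932/3 ≈ -18977.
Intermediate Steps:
Q = -3 (Q = 0 - 3 = -3)
X = -21 (X = (-5 - 2)*(-1*(-3)) = -7*3 = -21)
D = 37/3 (D = -5/3 + (-2*(-21))/3 = -5/3 + (1/3)*42 = -5/3 + 14 = 37/3 ≈ 12.333)
u = -1324/9 (u = 5 - (37/3)**2 = 5 - 1*1369/9 = 5 - 1369/9 = -1324/9 ≈ -147.11)
(Q*(-43))*u = -3*(-43)*(-1324/9) = 129*(-1324/9) = -56932/3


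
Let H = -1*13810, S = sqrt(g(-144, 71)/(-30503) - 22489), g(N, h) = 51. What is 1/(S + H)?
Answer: -210623215/2909049590159 - I*sqrt(20924509495054)/5818099180318 ≈ -7.2403e-5 - 7.8622e-7*I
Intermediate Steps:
S = I*sqrt(20924509495054)/30503 (S = sqrt(51/(-30503) - 22489) = sqrt(51*(-1/30503) - 22489) = sqrt(-51/30503 - 22489) = sqrt(-685982018/30503) = I*sqrt(20924509495054)/30503 ≈ 149.96*I)
H = -13810
1/(S + H) = 1/(I*sqrt(20924509495054)/30503 - 13810) = 1/(-13810 + I*sqrt(20924509495054)/30503)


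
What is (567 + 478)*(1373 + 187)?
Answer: 1630200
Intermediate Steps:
(567 + 478)*(1373 + 187) = 1045*1560 = 1630200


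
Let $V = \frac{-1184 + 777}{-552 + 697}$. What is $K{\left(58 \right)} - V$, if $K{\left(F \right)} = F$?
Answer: $\frac{8817}{145} \approx 60.807$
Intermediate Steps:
$V = - \frac{407}{145} \approx -2.8069$
$K{\left(58 \right)} - V = 58 - - \frac{407}{145} = 58 + \frac{407}{145} = \frac{8817}{145}$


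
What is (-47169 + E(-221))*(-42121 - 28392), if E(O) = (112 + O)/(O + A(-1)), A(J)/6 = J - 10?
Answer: 954562263122/287 ≈ 3.3260e+9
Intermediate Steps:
A(J) = -60 + 6*J (A(J) = 6*(J - 10) = 6*(-10 + J) = -60 + 6*J)
E(O) = (112 + O)/(-66 + O) (E(O) = (112 + O)/(O + (-60 + 6*(-1))) = (112 + O)/(O + (-60 - 6)) = (112 + O)/(O - 66) = (112 + O)/(-66 + O))
(-47169 + E(-221))*(-42121 - 28392) = (-47169 + (112 - 221)/(-66 - 221))*(-42121 - 28392) = (-47169 - 109/(-287))*(-70513) = (-47169 - 1/287*(-109))*(-70513) = (-47169 + 109/287)*(-70513) = -13537394/287*(-70513) = 954562263122/287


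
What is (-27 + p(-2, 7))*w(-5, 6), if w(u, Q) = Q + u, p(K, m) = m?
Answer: -20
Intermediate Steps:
(-27 + p(-2, 7))*w(-5, 6) = (-27 + 7)*(6 - 5) = -20*1 = -20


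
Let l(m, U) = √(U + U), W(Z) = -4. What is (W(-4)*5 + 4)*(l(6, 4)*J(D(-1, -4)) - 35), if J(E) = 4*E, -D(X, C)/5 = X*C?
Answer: 560 + 2560*√2 ≈ 4180.4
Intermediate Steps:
D(X, C) = -5*C*X (D(X, C) = -5*X*C = -5*C*X)
l(m, U) = √2*√U (l(m, U) = √(2*U) = √2*√U)
(W(-4)*5 + 4)*(l(6, 4)*J(D(-1, -4)) - 35) = (-4*5 + 4)*((√2*√4)*(4*(-5*(-4)*(-1))) - 35) = (-20 + 4)*((√2*2)*(4*(-20)) - 35) = -16*((2*√2)*(-80) - 35) = -16*(-160*√2 - 35) = -16*(-35 - 160*√2) = 560 + 2560*√2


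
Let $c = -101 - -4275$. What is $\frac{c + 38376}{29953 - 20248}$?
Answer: $\frac{8510}{1941} \approx 4.3843$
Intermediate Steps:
$c = 4174$ ($c = -101 + 4275 = 4174$)
$\frac{c + 38376}{29953 - 20248} = \frac{4174 + 38376}{29953 - 20248} = \frac{42550}{9705} = 42550 \cdot \frac{1}{9705} = \frac{8510}{1941}$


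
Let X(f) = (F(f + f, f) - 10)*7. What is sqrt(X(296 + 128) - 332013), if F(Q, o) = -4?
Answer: I*sqrt(332111) ≈ 576.29*I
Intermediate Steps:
X(f) = -98 (X(f) = (-4 - 10)*7 = -14*7 = -98)
sqrt(X(296 + 128) - 332013) = sqrt(-98 - 332013) = sqrt(-332111) = I*sqrt(332111)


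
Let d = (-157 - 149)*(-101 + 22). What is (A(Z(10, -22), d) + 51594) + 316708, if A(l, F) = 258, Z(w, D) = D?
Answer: 368560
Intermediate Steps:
d = 24174 (d = -306*(-79) = 24174)
(A(Z(10, -22), d) + 51594) + 316708 = (258 + 51594) + 316708 = 51852 + 316708 = 368560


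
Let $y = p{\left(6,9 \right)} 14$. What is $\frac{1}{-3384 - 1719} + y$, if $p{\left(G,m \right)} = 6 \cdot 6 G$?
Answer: $\frac{15431471}{5103} \approx 3024.0$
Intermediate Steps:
$p{\left(G,m \right)} = 36 G$
$y = 3024$ ($y = 36 \cdot 6 \cdot 14 = 216 \cdot 14 = 3024$)
$\frac{1}{-3384 - 1719} + y = \frac{1}{-3384 - 1719} + 3024 = \frac{1}{-5103} + 3024 = - \frac{1}{5103} + 3024 = \frac{15431471}{5103}$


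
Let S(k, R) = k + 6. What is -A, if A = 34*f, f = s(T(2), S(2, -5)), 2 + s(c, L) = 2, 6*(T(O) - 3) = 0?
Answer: 0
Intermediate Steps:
T(O) = 3 (T(O) = 3 + (⅙)*0 = 3 + 0 = 3)
S(k, R) = 6 + k
s(c, L) = 0 (s(c, L) = -2 + 2 = 0)
f = 0
A = 0 (A = 34*0 = 0)
-A = -1*0 = 0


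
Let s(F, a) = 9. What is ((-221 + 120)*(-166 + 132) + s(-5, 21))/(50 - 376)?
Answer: -3443/326 ≈ -10.561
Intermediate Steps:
((-221 + 120)*(-166 + 132) + s(-5, 21))/(50 - 376) = ((-221 + 120)*(-166 + 132) + 9)/(50 - 376) = (-101*(-34) + 9)/(-326) = (3434 + 9)*(-1/326) = 3443*(-1/326) = -3443/326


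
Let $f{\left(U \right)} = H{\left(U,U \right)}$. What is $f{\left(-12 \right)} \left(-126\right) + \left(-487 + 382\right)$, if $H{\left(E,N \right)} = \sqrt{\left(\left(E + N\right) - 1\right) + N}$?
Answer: $-105 - 126 i \sqrt{37} \approx -105.0 - 766.43 i$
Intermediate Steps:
$H{\left(E,N \right)} = \sqrt{-1 + E + 2 N}$ ($H{\left(E,N \right)} = \sqrt{\left(-1 + E + N\right) + N} = \sqrt{-1 + E + 2 N}$)
$f{\left(U \right)} = \sqrt{-1 + 3 U}$ ($f{\left(U \right)} = \sqrt{-1 + U + 2 U} = \sqrt{-1 + 3 U}$)
$f{\left(-12 \right)} \left(-126\right) + \left(-487 + 382\right) = \sqrt{-1 + 3 \left(-12\right)} \left(-126\right) + \left(-487 + 382\right) = \sqrt{-1 - 36} \left(-126\right) - 105 = \sqrt{-37} \left(-126\right) - 105 = i \sqrt{37} \left(-126\right) - 105 = - 126 i \sqrt{37} - 105 = -105 - 126 i \sqrt{37}$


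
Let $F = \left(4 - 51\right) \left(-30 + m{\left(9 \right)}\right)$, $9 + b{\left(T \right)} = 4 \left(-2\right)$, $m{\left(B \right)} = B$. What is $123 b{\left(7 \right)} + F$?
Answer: $-1104$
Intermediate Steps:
$b{\left(T \right)} = -17$ ($b{\left(T \right)} = -9 + 4 \left(-2\right) = -9 - 8 = -17$)
$F = 987$ ($F = \left(4 - 51\right) \left(-30 + 9\right) = \left(-47\right) \left(-21\right) = 987$)
$123 b{\left(7 \right)} + F = 123 \left(-17\right) + 987 = -2091 + 987 = -1104$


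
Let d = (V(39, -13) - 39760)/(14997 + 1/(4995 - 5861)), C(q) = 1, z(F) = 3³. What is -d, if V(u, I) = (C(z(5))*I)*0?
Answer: 4918880/1855343 ≈ 2.6512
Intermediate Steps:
z(F) = 27
V(u, I) = 0 (V(u, I) = (1*I)*0 = I*0 = 0)
d = -4918880/1855343 (d = (0 - 39760)/(14997 + 1/(4995 - 5861)) = -39760/(14997 + 1/(-866)) = -39760/(14997 - 1/866) = -39760/12987401/866 = -39760*866/12987401 = -4918880/1855343 ≈ -2.6512)
-d = -1*(-4918880/1855343) = 4918880/1855343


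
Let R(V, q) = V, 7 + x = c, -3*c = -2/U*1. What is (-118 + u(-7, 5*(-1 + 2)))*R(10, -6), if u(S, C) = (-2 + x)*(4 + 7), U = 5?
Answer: -6466/3 ≈ -2155.3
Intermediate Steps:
c = 2/15 (c = -(-2/5)/3 = -(-2*⅕)/3 = -(-2)/15 = -⅓*(-⅖) = 2/15 ≈ 0.13333)
x = -103/15 (x = -7 + 2/15 = -103/15 ≈ -6.8667)
u(S, C) = -1463/15 (u(S, C) = (-2 - 103/15)*(4 + 7) = -133/15*11 = -1463/15)
(-118 + u(-7, 5*(-1 + 2)))*R(10, -6) = (-118 - 1463/15)*10 = -3233/15*10 = -6466/3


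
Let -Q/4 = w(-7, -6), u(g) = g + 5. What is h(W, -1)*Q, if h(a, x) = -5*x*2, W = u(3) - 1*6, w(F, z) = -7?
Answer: 280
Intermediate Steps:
u(g) = 5 + g
W = 2 (W = (5 + 3) - 1*6 = 8 - 6 = 2)
Q = 28 (Q = -4*(-7) = 28)
h(a, x) = -10*x
h(W, -1)*Q = -10*(-1)*28 = 10*28 = 280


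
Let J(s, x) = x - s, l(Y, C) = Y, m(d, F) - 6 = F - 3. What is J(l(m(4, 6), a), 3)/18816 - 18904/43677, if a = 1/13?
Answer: -59326621/136971072 ≈ -0.43313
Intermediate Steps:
m(d, F) = 3 + F (m(d, F) = 6 + (F - 3) = 6 + (-3 + F) = 3 + F)
a = 1/13 ≈ 0.076923
J(l(m(4, 6), a), 3)/18816 - 18904/43677 = (3 - (3 + 6))/18816 - 18904/43677 = (3 - 1*9)*(1/18816) - 18904*1/43677 = (3 - 9)*(1/18816) - 18904/43677 = -6*1/18816 - 18904/43677 = -1/3136 - 18904/43677 = -59326621/136971072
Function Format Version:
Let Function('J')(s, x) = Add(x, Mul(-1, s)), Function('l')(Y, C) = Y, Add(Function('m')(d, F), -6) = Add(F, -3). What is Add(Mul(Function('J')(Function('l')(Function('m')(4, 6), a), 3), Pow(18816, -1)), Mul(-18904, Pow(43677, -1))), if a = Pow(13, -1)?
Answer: Rational(-59326621, 136971072) ≈ -0.43313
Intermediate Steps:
Function('m')(d, F) = Add(3, F) (Function('m')(d, F) = Add(6, Add(F, -3)) = Add(6, Add(-3, F)) = Add(3, F))
a = Rational(1, 13) ≈ 0.076923
Add(Mul(Function('J')(Function('l')(Function('m')(4, 6), a), 3), Pow(18816, -1)), Mul(-18904, Pow(43677, -1))) = Add(Mul(Add(3, Mul(-1, Add(3, 6))), Pow(18816, -1)), Mul(-18904, Pow(43677, -1))) = Add(Mul(Add(3, Mul(-1, 9)), Rational(1, 18816)), Mul(-18904, Rational(1, 43677))) = Add(Mul(Add(3, -9), Rational(1, 18816)), Rational(-18904, 43677)) = Add(Mul(-6, Rational(1, 18816)), Rational(-18904, 43677)) = Add(Rational(-1, 3136), Rational(-18904, 43677)) = Rational(-59326621, 136971072)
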